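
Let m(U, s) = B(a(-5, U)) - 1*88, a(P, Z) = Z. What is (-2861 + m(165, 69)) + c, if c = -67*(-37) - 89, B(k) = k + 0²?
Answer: -394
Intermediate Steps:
B(k) = k (B(k) = k + 0 = k)
c = 2390 (c = 2479 - 89 = 2390)
m(U, s) = -88 + U (m(U, s) = U - 1*88 = U - 88 = -88 + U)
(-2861 + m(165, 69)) + c = (-2861 + (-88 + 165)) + 2390 = (-2861 + 77) + 2390 = -2784 + 2390 = -394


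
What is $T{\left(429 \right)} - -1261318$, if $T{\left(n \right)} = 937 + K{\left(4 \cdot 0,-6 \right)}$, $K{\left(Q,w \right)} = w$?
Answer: $1262249$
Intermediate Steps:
$T{\left(n \right)} = 931$ ($T{\left(n \right)} = 937 - 6 = 931$)
$T{\left(429 \right)} - -1261318 = 931 - -1261318 = 931 + 1261318 = 1262249$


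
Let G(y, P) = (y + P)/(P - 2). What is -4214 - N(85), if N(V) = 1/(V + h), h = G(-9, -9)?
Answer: -4015953/953 ≈ -4214.0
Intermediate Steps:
G(y, P) = (P + y)/(-2 + P)
h = 18/11 (h = (-9 - 9)/(-2 - 9) = -18/(-11) = -1/11*(-18) = 18/11 ≈ 1.6364)
N(V) = 1/(18/11 + V) (N(V) = 1/(V + 18/11) = 1/(18/11 + V))
-4214 - N(85) = -4214 - 11/(18 + 11*85) = -4214 - 11/(18 + 935) = -4214 - 11/953 = -4015953/953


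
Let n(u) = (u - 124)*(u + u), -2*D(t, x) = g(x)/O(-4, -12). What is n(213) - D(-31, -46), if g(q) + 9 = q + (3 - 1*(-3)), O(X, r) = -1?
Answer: 75877/2 ≈ 37939.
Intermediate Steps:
g(q) = -3 + q (g(q) = -9 + (q + (3 - 1*(-3))) = -9 + (q + (3 + 3)) = -9 + (q + 6) = -9 + (6 + q) = -3 + q)
D(t, x) = -3/2 + x/2 (D(t, x) = -(-3 + x)/(2*(-1)) = -(-3 + x)*(-1)/2 = -(3 - x)/2 = -3/2 + x/2)
n(u) = 2*u*(-124 + u) (n(u) = (-124 + u)*(2*u) = 2*u*(-124 + u))
n(213) - D(-31, -46) = 2*213*(-124 + 213) - (-3/2 + (½)*(-46)) = 2*213*89 - (-3/2 - 23) = 37914 - 1*(-49/2) = 37914 + 49/2 = 75877/2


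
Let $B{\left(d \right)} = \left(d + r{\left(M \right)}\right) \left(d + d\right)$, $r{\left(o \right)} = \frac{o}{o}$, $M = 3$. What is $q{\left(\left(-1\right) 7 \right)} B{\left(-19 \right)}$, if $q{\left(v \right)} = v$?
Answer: $-4788$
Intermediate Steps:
$r{\left(o \right)} = 1$
$B{\left(d \right)} = 2 d \left(1 + d\right)$ ($B{\left(d \right)} = \left(d + 1\right) \left(d + d\right) = \left(1 + d\right) 2 d = 2 d \left(1 + d\right)$)
$q{\left(\left(-1\right) 7 \right)} B{\left(-19 \right)} = \left(-1\right) 7 \cdot 2 \left(-19\right) \left(1 - 19\right) = - 7 \cdot 2 \left(-19\right) \left(-18\right) = \left(-7\right) 684 = -4788$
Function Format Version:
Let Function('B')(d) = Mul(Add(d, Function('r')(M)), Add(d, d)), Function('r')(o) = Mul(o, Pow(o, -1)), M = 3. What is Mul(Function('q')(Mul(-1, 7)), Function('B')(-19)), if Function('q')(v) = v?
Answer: -4788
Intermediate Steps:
Function('r')(o) = 1
Function('B')(d) = Mul(2, d, Add(1, d)) (Function('B')(d) = Mul(Add(d, 1), Add(d, d)) = Mul(Add(1, d), Mul(2, d)) = Mul(2, d, Add(1, d)))
Mul(Function('q')(Mul(-1, 7)), Function('B')(-19)) = Mul(Mul(-1, 7), Mul(2, -19, Add(1, -19))) = Mul(-7, Mul(2, -19, -18)) = Mul(-7, 684) = -4788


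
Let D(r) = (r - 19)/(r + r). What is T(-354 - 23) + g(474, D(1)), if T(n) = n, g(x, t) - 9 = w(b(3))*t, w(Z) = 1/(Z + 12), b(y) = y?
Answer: -1843/5 ≈ -368.60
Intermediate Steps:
w(Z) = 1/(12 + Z)
D(r) = (-19 + r)/(2*r) (D(r) = (-19 + r)/((2*r)) = (-19 + r)*(1/(2*r)) = (-19 + r)/(2*r))
g(x, t) = 9 + t/15 (g(x, t) = 9 + t/(12 + 3) = 9 + t/15)
T(-354 - 23) + g(474, D(1)) = (-354 - 23) + (9 + ((½)*(-19 + 1)/1)/15) = -377 + (9 + ((½)*1*(-18))/15) = -377 + (9 + (1/15)*(-9)) = -377 + (9 - ⅗) = -377 + 42/5 = -1843/5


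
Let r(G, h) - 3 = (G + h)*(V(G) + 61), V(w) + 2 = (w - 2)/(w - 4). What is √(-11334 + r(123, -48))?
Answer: I*√96715941/119 ≈ 82.642*I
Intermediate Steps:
V(w) = -2 + (-2 + w)/(-4 + w) (V(w) = -2 + (w - 2)/(w - 4) = -2 + (-2 + w)/(-4 + w))
r(G, h) = 3 + (61 + (6 - G)/(-4 + G))*(G + h) (r(G, h) = 3 + (G + h)*((6 - G)/(-4 + G) + 61) = 3 + (G + h)*(61 + (6 - G)/(-4 + G)) = 3 + (61 + (6 - G)/(-4 + G))*(G + h))
√(-11334 + r(123, -48)) = √(-11334 + (-12 - 238*(-48) - 235*123 + 60*123² + 60*123*(-48))/(-4 + 123)) = √(-11334 + (-12 + 11424 - 28905 + 60*15129 - 354240)/119) = √(-11334 + (-12 + 11424 - 28905 + 907740 - 354240)/119) = √(-11334 + (1/119)*536007) = √(-11334 + 536007/119) = √(-812739/119) = I*√96715941/119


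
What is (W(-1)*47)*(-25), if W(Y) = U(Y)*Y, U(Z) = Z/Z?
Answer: 1175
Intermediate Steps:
U(Z) = 1
W(Y) = Y (W(Y) = 1*Y = Y)
(W(-1)*47)*(-25) = -1*47*(-25) = -47*(-25) = 1175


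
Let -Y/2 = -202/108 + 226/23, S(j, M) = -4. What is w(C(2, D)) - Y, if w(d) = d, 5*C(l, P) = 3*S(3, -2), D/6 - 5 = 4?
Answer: 41953/3105 ≈ 13.511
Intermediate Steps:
D = 54 (D = 30 + 6*4 = 30 + 24 = 54)
C(l, P) = -12/5 (C(l, P) = (3*(-4))/5 = (⅕)*(-12) = -12/5)
Y = -9881/621 (Y = -2*(-202/108 + 226/23) = -2*(-202*1/108 + 226*(1/23)) = -2*(-101/54 + 226/23) = -2*9881/1242 = -9881/621 ≈ -15.911)
w(C(2, D)) - Y = -12/5 - 1*(-9881/621) = -12/5 + 9881/621 = 41953/3105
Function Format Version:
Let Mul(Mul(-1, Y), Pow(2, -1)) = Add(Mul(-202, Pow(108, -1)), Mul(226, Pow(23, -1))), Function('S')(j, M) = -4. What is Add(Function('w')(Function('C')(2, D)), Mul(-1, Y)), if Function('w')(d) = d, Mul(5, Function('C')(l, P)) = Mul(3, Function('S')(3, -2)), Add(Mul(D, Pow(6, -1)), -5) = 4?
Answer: Rational(41953, 3105) ≈ 13.511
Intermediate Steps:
D = 54 (D = Add(30, Mul(6, 4)) = Add(30, 24) = 54)
Function('C')(l, P) = Rational(-12, 5) (Function('C')(l, P) = Mul(Rational(1, 5), Mul(3, -4)) = Mul(Rational(1, 5), -12) = Rational(-12, 5))
Y = Rational(-9881, 621) (Y = Mul(-2, Add(Mul(-202, Pow(108, -1)), Mul(226, Pow(23, -1)))) = Mul(-2, Add(Mul(-202, Rational(1, 108)), Mul(226, Rational(1, 23)))) = Mul(-2, Add(Rational(-101, 54), Rational(226, 23))) = Mul(-2, Rational(9881, 1242)) = Rational(-9881, 621) ≈ -15.911)
Add(Function('w')(Function('C')(2, D)), Mul(-1, Y)) = Add(Rational(-12, 5), Mul(-1, Rational(-9881, 621))) = Add(Rational(-12, 5), Rational(9881, 621)) = Rational(41953, 3105)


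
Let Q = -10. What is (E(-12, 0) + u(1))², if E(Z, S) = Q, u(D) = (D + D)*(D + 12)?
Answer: 256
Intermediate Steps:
u(D) = 2*D*(12 + D) (u(D) = (2*D)*(12 + D) = 2*D*(12 + D))
E(Z, S) = -10
(E(-12, 0) + u(1))² = (-10 + 2*1*(12 + 1))² = (-10 + 2*1*13)² = (-10 + 26)² = 16² = 256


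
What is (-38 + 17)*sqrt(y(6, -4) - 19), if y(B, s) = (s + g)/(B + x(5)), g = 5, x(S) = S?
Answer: -84*I*sqrt(143)/11 ≈ -91.318*I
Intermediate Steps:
y(B, s) = (5 + s)/(5 + B) (y(B, s) = (s + 5)/(B + 5) = (5 + s)/(5 + B))
(-38 + 17)*sqrt(y(6, -4) - 19) = (-38 + 17)*sqrt((5 - 4)/(5 + 6) - 19) = -21*sqrt(1/11 - 19) = -84*I*sqrt(143)/11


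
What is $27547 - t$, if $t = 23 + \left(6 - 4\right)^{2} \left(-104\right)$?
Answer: $27940$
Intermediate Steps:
$t = -393$ ($t = 23 + 2^{2} \left(-104\right) = 23 + 4 \left(-104\right) = 23 - 416 = -393$)
$27547 - t = 27547 - -393 = 27547 + 393 = 27940$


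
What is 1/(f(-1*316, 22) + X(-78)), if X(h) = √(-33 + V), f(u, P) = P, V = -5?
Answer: 11/261 - I*√38/522 ≈ 0.042146 - 0.011809*I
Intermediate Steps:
X(h) = I*√38 (X(h) = √(-33 - 5) = √(-38) = I*√38)
1/(f(-1*316, 22) + X(-78)) = 1/(22 + I*√38)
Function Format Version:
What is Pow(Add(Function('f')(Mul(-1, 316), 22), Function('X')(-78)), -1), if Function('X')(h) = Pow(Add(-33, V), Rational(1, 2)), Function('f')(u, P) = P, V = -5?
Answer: Add(Rational(11, 261), Mul(Rational(-1, 522), I, Pow(38, Rational(1, 2)))) ≈ Add(0.042146, Mul(-0.011809, I))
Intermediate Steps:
Function('X')(h) = Mul(I, Pow(38, Rational(1, 2))) (Function('X')(h) = Pow(Add(-33, -5), Rational(1, 2)) = Pow(-38, Rational(1, 2)) = Mul(I, Pow(38, Rational(1, 2))))
Pow(Add(Function('f')(Mul(-1, 316), 22), Function('X')(-78)), -1) = Pow(Add(22, Mul(I, Pow(38, Rational(1, 2)))), -1)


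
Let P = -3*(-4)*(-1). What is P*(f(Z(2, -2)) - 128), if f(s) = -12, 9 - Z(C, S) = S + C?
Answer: 1680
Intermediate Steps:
Z(C, S) = 9 - C - S (Z(C, S) = 9 - (S + C) = 9 - (C + S) = 9 + (-C - S) = 9 - C - S)
P = -12 (P = 12*(-1) = -12)
P*(f(Z(2, -2)) - 128) = -12*(-12 - 128) = -12*(-140) = 1680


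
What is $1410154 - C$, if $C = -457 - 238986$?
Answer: $1649597$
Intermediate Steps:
$C = -239443$ ($C = -457 - 238986 = -239443$)
$1410154 - C = 1410154 - -239443 = 1410154 + 239443 = 1649597$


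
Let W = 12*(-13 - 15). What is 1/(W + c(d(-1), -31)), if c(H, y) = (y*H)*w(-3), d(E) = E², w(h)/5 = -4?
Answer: 1/284 ≈ 0.0035211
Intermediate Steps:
w(h) = -20 (w(h) = 5*(-4) = -20)
c(H, y) = -20*H*y (c(H, y) = (y*H)*(-20) = (H*y)*(-20) = -20*H*y)
W = -336 (W = 12*(-28) = -336)
1/(W + c(d(-1), -31)) = 1/(-336 - 20*(-1)²*(-31)) = 1/(-336 - 20*1*(-31)) = 1/(-336 + 620) = 1/284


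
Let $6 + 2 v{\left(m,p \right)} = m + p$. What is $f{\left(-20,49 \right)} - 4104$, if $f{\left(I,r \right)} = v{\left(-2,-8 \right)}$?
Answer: $-4112$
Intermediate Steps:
$v{\left(m,p \right)} = -3 + \frac{m}{2} + \frac{p}{2}$ ($v{\left(m,p \right)} = -3 + \frac{m + p}{2} = -3 + \left(\frac{m}{2} + \frac{p}{2}\right) = -3 + \frac{m}{2} + \frac{p}{2}$)
$f{\left(I,r \right)} = -8$ ($f{\left(I,r \right)} = -3 + \frac{1}{2} \left(-2\right) + \frac{1}{2} \left(-8\right) = -3 - 1 - 4 = -8$)
$f{\left(-20,49 \right)} - 4104 = -8 - 4104 = -4112$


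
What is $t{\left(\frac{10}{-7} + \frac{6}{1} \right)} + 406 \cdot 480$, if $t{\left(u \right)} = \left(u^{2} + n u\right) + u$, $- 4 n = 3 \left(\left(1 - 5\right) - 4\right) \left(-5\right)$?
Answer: $\frac{9543648}{49} \approx 1.9477 \cdot 10^{5}$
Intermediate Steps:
$n = -30$ ($n = - \frac{3 \left(\left(1 - 5\right) - 4\right) \left(-5\right)}{4} = - \frac{3 \left(-4 - 4\right) \left(-5\right)}{4} = - \frac{3 \left(-8\right) \left(-5\right)}{4} = - \frac{\left(-24\right) \left(-5\right)}{4} = \left(- \frac{1}{4}\right) 120 = -30$)
$t{\left(u \right)} = u^{2} - 29 u$ ($t{\left(u \right)} = \left(u^{2} - 30 u\right) + u = u^{2} - 29 u$)
$t{\left(\frac{10}{-7} + \frac{6}{1} \right)} + 406 \cdot 480 = \left(\frac{10}{-7} + \frac{6}{1}\right) \left(-29 + \left(\frac{10}{-7} + \frac{6}{1}\right)\right) + 406 \cdot 480 = \left(10 \left(- \frac{1}{7}\right) + 6 \cdot 1\right) \left(-29 + \left(10 \left(- \frac{1}{7}\right) + 6 \cdot 1\right)\right) + 194880 = \left(- \frac{10}{7} + 6\right) \left(-29 + \left(- \frac{10}{7} + 6\right)\right) + 194880 = \frac{32 \left(-29 + \frac{32}{7}\right)}{7} + 194880 = \frac{32}{7} \left(- \frac{171}{7}\right) + 194880 = - \frac{5472}{49} + 194880 = \frac{9543648}{49}$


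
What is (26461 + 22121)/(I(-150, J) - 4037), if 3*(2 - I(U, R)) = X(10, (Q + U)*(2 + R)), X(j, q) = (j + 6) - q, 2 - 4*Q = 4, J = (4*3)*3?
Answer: -72873/8920 ≈ -8.1696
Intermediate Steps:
J = 36 (J = 12*3 = 36)
Q = -½ (Q = ½ - ¼*4 = ½ - 1 = -½ ≈ -0.50000)
X(j, q) = 6 + j - q (X(j, q) = (6 + j) - q = 6 + j - q)
I(U, R) = -10/3 + (2 + R)*(-½ + U)/3 (I(U, R) = 2 - (6 + 10 - (-½ + U)*(2 + R))/3 = 2 - (6 + 10 - (2 + R)*(-½ + U))/3 = 2 - (16 - (2 + R)*(-½ + U))/3 = 2 + (-16/3 + (2 + R)*(-½ + U)/3) = -10/3 + (2 + R)*(-½ + U)/3)
(26461 + 22121)/(I(-150, J) - 4037) = (26461 + 22121)/((-11/3 - ⅙*36 + (⅔)*(-150) + (⅓)*36*(-150)) - 4037) = 48582/((-11/3 - 6 - 100 - 1800) - 4037) = 48582/(-5729/3 - 4037) = 48582/(-17840/3) = 48582*(-3/17840) = -72873/8920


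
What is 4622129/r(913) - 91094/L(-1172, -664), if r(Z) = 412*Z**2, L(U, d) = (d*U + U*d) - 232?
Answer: -1505723013281/33402558572922 ≈ -0.045078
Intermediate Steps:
L(U, d) = -232 + 2*U*d (L(U, d) = (U*d + U*d) - 232 = 2*U*d - 232 = -232 + 2*U*d)
4622129/r(913) - 91094/L(-1172, -664) = 4622129/((412*913**2)) - 91094/(-232 + 2*(-1172)*(-664)) = 4622129/((412*833569)) - 91094/(-232 + 1556416) = 4622129/343430428 - 91094/1556184 = 4622129*(1/343430428) - 91094*1/1556184 = 4622129/343430428 - 45547/778092 = -1505723013281/33402558572922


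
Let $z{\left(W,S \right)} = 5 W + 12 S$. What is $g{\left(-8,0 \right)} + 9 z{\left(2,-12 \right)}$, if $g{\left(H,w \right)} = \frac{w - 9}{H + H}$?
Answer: $- \frac{19287}{16} \approx -1205.4$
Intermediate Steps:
$g{\left(H,w \right)} = \frac{-9 + w}{2 H}$
$g{\left(-8,0 \right)} + 9 z{\left(2,-12 \right)} = \frac{-9 + 0}{2 \left(-8\right)} + 9 \left(5 \cdot 2 + 12 \left(-12\right)\right) = \frac{1}{2} \left(- \frac{1}{8}\right) \left(-9\right) + 9 \left(10 - 144\right) = \frac{9}{16} + 9 \left(-134\right) = \frac{9}{16} - 1206 = - \frac{19287}{16}$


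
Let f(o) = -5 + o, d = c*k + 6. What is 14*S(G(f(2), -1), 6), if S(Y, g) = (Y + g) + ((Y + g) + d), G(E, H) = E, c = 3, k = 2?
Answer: 252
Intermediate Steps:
d = 12 (d = 3*2 + 6 = 6 + 6 = 12)
S(Y, g) = 12 + 2*Y + 2*g (S(Y, g) = (Y + g) + ((Y + g) + 12) = (Y + g) + (12 + Y + g) = 12 + 2*Y + 2*g)
14*S(G(f(2), -1), 6) = 14*(12 + 2*(-5 + 2) + 2*6) = 14*(12 + 2*(-3) + 12) = 14*(12 - 6 + 12) = 14*18 = 252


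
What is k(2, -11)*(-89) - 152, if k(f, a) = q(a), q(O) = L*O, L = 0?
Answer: -152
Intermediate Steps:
q(O) = 0 (q(O) = 0*O = 0)
k(f, a) = 0
k(2, -11)*(-89) - 152 = 0*(-89) - 152 = 0 - 152 = -152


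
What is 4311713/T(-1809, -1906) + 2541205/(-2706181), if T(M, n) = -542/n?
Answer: 11119866146877954/733375051 ≈ 1.5163e+7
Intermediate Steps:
4311713/T(-1809, -1906) + 2541205/(-2706181) = 4311713/((-542/(-1906))) + 2541205/(-2706181) = 4311713/((-542*(-1/1906))) + 2541205*(-1/2706181) = 4311713/(271/953) - 2541205/2706181 = 4311713*(953/271) - 2541205/2706181 = 4109062489/271 - 2541205/2706181 = 11119866146877954/733375051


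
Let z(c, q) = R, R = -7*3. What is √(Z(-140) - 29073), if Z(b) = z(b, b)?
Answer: I*√29094 ≈ 170.57*I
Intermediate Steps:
R = -21
z(c, q) = -21
Z(b) = -21
√(Z(-140) - 29073) = √(-21 - 29073) = √(-29094) = I*√29094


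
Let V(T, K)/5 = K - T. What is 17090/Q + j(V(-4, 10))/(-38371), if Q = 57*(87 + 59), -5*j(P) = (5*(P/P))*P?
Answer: 328171465/159661731 ≈ 2.0554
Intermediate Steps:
V(T, K) = -5*T + 5*K (V(T, K) = 5*(K - T) = -5*T + 5*K)
j(P) = -P (j(P) = -5*(P/P)*P/5 = -5*1*P/5 = -P)
Q = 8322 (Q = 57*146 = 8322)
17090/Q + j(V(-4, 10))/(-38371) = 17090/8322 - (-5*(-4) + 5*10)/(-38371) = 17090*(1/8322) - (20 + 50)*(-1/38371) = 8545/4161 - 1*70*(-1/38371) = 8545/4161 - 70*(-1/38371) = 8545/4161 + 70/38371 = 328171465/159661731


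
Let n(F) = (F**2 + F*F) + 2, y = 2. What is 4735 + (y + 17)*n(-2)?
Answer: 4925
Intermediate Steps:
n(F) = 2 + 2*F**2 (n(F) = (F**2 + F**2) + 2 = 2*F**2 + 2 = 2 + 2*F**2)
4735 + (y + 17)*n(-2) = 4735 + (2 + 17)*(2 + 2*(-2)**2) = 4735 + 19*(2 + 2*4) = 4735 + 19*(2 + 8) = 4735 + 19*10 = 4735 + 190 = 4925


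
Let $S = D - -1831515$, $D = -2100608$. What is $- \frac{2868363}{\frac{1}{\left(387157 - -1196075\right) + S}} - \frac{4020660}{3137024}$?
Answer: $- \frac{2956196278102514157}{784256} \approx -3.7694 \cdot 10^{12}$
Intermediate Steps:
$S = -269093$ ($S = -2100608 - -1831515 = -2100608 + 1831515 = -269093$)
$- \frac{2868363}{\frac{1}{\left(387157 - -1196075\right) + S}} - \frac{4020660}{3137024} = - \frac{2868363}{\frac{1}{\left(387157 - -1196075\right) - 269093}} - \frac{4020660}{3137024} = - \frac{2868363}{\frac{1}{\left(387157 + 1196075\right) - 269093}} - \frac{1005165}{784256} = - \frac{2868363}{\frac{1}{1583232 - 269093}} - \frac{1005165}{784256} = - \frac{2868363}{\frac{1}{1314139}} - \frac{1005165}{784256} = - 2868363 \frac{1}{\frac{1}{1314139}} - \frac{1005165}{784256} = \left(-2868363\right) 1314139 - \frac{1005165}{784256} = -3769427684457 - \frac{1005165}{784256} = - \frac{2956196278102514157}{784256}$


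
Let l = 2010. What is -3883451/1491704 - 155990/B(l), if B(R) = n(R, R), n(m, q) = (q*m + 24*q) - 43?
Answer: -16109391979907/6098528988088 ≈ -2.6415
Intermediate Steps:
n(m, q) = -43 + 24*q + m*q (n(m, q) = (m*q + 24*q) - 43 = (24*q + m*q) - 43 = -43 + 24*q + m*q)
B(R) = -43 + R² + 24*R (B(R) = -43 + 24*R + R*R = -43 + 24*R + R² = -43 + R² + 24*R)
-3883451/1491704 - 155990/B(l) = -3883451/1491704 - 155990/(-43 + 2010² + 24*2010) = -3883451*1/1491704 - 155990/(-43 + 4040100 + 48240) = -3883451/1491704 - 155990/4088297 = -16109391979907/6098528988088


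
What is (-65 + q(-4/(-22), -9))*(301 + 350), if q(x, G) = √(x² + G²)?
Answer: -42315 + 651*√9805/11 ≈ -36455.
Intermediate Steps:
q(x, G) = √(G² + x²)
(-65 + q(-4/(-22), -9))*(301 + 350) = (-65 + √((-9)² + (-4/(-22))²))*(301 + 350) = (-65 + √(81 + (-4*(-1/22))²))*651 = (-65 + √(81 + (2/11)²))*651 = (-65 + √(81 + 4/121))*651 = (-65 + √(9805/121))*651 = (-65 + √9805/11)*651 = -42315 + 651*√9805/11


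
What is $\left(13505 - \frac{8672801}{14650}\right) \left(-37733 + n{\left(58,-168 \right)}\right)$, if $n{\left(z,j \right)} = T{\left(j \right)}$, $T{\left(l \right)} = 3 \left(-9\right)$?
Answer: $- \frac{714326495424}{1465} \approx -4.876 \cdot 10^{8}$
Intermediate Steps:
$T{\left(l \right)} = -27$
$n{\left(z,j \right)} = -27$
$\left(13505 - \frac{8672801}{14650}\right) \left(-37733 + n{\left(58,-168 \right)}\right) = \left(13505 - \frac{8672801}{14650}\right) \left(-37733 - 27\right) = \left(13505 - \frac{8672801}{14650}\right) \left(-37760\right) = \frac{189175449}{14650} \left(-37760\right) = - \frac{714326495424}{1465}$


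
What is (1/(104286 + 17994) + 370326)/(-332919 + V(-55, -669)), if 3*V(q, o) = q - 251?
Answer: -45283463281/40721807880 ≈ -1.1120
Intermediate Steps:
V(q, o) = -251/3 + q/3 (V(q, o) = (q - 251)/3 = (-251 + q)/3 = -251/3 + q/3)
(1/(104286 + 17994) + 370326)/(-332919 + V(-55, -669)) = (1/(104286 + 17994) + 370326)/(-332919 + (-251/3 + (⅓)*(-55))) = (1/122280 + 370326)/(-332919 + (-251/3 - 55/3)) = (1/122280 + 370326)/(-332919 - 102) = (45283463281/122280)/(-333021) = (45283463281/122280)*(-1/333021) = -45283463281/40721807880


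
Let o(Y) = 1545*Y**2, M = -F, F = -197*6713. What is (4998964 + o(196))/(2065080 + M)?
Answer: 64351684/3387541 ≈ 18.997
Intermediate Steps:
F = -1322461
M = 1322461 (M = -1*(-1322461) = 1322461)
(4998964 + o(196))/(2065080 + M) = (4998964 + 1545*196**2)/(2065080 + 1322461) = (4998964 + 1545*38416)/3387541 = (4998964 + 59352720)*(1/3387541) = 64351684*(1/3387541) = 64351684/3387541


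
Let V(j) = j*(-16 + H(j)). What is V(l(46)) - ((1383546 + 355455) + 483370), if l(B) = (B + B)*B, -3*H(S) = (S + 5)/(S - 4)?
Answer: -7266335939/3171 ≈ -2.2915e+6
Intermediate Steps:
H(S) = -(5 + S)/(3*(-4 + S)) (H(S) = -(S + 5)/(3*(S - 4)) = -(5 + S)/(3*(-4 + S)))
l(B) = 2*B**2 (l(B) = (2*B)*B = 2*B**2)
V(j) = j*(-16 + (-5 - j)/(3*(-4 + j)))
V(l(46)) - ((1383546 + 355455) + 483370) = (2*46**2)*(187 - 98*46**2)/(3*(-4 + 2*46**2)) - ((1383546 + 355455) + 483370) = (2*2116)*(187 - 98*2116)/(3*(-4 + 2*2116)) - (1739001 + 483370) = (1/3)*4232*(187 - 49*4232)/(-4 + 4232) - 1*2222371 = (1/3)*4232*(187 - 207368)/4228 - 2222371 = (1/3)*4232*(1/4228)*(-207181) - 2222371 = -219197498/3171 - 2222371 = -7266335939/3171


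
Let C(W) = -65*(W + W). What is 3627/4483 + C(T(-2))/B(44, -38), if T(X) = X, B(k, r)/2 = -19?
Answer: -513877/85177 ≈ -6.0331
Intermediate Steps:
B(k, r) = -38 (B(k, r) = 2*(-19) = -38)
C(W) = -130*W
3627/4483 + C(T(-2))/B(44, -38) = 3627/4483 - 130*(-2)/(-38) = 3627*(1/4483) + 260*(-1/38) = 3627/4483 - 130/19 = -513877/85177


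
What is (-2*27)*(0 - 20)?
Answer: 1080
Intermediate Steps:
(-2*27)*(0 - 20) = -54*(-20) = 1080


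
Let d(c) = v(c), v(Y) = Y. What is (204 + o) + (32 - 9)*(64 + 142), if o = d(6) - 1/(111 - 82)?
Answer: 143491/29 ≈ 4948.0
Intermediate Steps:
d(c) = c
o = 173/29 (o = 6 - 1/(111 - 82) = 6 - 1/29 = 173/29 ≈ 5.9655)
(204 + o) + (32 - 9)*(64 + 142) = (204 + 173/29) + (32 - 9)*(64 + 142) = 6089/29 + 23*206 = 6089/29 + 4738 = 143491/29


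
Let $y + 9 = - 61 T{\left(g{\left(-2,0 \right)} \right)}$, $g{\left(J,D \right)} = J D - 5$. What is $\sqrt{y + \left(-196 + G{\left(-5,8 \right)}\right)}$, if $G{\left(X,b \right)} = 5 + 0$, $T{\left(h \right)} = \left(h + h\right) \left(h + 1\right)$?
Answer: $4 i \sqrt{165} \approx 51.381 i$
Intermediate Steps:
$g{\left(J,D \right)} = -5 + D J$ ($g{\left(J,D \right)} = D J - 5 = -5 + D J$)
$T{\left(h \right)} = 2 h \left(1 + h\right)$
$G{\left(X,b \right)} = 5$
$y = -2449$ ($y = -9 - 61 \cdot 2 \left(-5 + 0 \left(-2\right)\right) \left(1 + \left(-5 + 0 \left(-2\right)\right)\right) = -9 - 61 \cdot 2 \left(-5 + 0\right) \left(1 + \left(-5 + 0\right)\right) = -9 - 61 \cdot 2 \left(-5\right) \left(1 - 5\right) = -9 - 61 \cdot 2 \left(-5\right) \left(-4\right) = -9 - 2440 = -2449$)
$\sqrt{y + \left(-196 + G{\left(-5,8 \right)}\right)} = \sqrt{-2449 + \left(-196 + 5\right)} = \sqrt{-2449 - 191} = \sqrt{-2640} = 4 i \sqrt{165}$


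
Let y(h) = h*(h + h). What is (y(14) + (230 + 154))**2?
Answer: 602176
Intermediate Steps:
y(h) = 2*h**2 (y(h) = h*(2*h) = 2*h**2)
(y(14) + (230 + 154))**2 = (2*14**2 + (230 + 154))**2 = (2*196 + 384)**2 = (392 + 384)**2 = 776**2 = 602176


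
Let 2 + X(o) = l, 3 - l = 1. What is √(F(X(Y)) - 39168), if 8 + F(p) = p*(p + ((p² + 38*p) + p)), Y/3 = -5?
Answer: 2*I*√9794 ≈ 197.93*I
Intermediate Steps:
Y = -15 (Y = 3*(-5) = -15)
l = 2 (l = 3 - 1*1 = 3 - 1 = 2)
X(o) = 0 (X(o) = -2 + 2 = 0)
F(p) = -8 + p*(p² + 40*p) (F(p) = -8 + p*(p + ((p² + 38*p) + p)) = -8 + p*(p + (p² + 39*p)) = -8 + p*(p² + 40*p))
√(F(X(Y)) - 39168) = √((-8 + 0³ + 40*0²) - 39168) = √((-8 + 0 + 40*0) - 39168) = √((-8 + 0 + 0) - 39168) = √(-8 - 39168) = √(-39176) = 2*I*√9794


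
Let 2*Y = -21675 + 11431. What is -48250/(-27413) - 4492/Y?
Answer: 185137848/70204693 ≈ 2.6371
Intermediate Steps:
Y = -5122 (Y = (-21675 + 11431)/2 = (½)*(-10244) = -5122)
-48250/(-27413) - 4492/Y = -48250/(-27413) - 4492/(-5122) = -48250*(-1/27413) - 4492*(-1/5122) = 48250/27413 + 2246/2561 = 185137848/70204693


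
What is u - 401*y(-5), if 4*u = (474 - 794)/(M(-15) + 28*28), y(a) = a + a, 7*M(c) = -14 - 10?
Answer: 2738760/683 ≈ 4009.9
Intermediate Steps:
M(c) = -24/7 (M(c) = (-14 - 10)/7 = (1/7)*(-24) = -24/7)
y(a) = 2*a
u = -70/683 (u = ((474 - 794)/(-24/7 + 28*28))/4 = (-320/(-24/7 + 784))/4 = (-320/5464/7)/4 = (-320*7/5464)/4 = (1/4)*(-280/683) = -70/683 ≈ -0.10249)
u - 401*y(-5) = -70/683 - 802*(-5) = -70/683 - 401*(-10) = -70/683 + 4010 = 2738760/683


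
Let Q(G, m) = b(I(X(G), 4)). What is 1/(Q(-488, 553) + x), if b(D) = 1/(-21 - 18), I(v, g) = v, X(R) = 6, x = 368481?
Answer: 39/14370758 ≈ 2.7138e-6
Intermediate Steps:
b(D) = -1/39 (b(D) = 1/(-39) = -1/39)
Q(G, m) = -1/39
1/(Q(-488, 553) + x) = 1/(-1/39 + 368481) = 1/(14370758/39) = 39/14370758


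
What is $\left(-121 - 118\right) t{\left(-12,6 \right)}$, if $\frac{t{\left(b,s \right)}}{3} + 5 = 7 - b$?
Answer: $-10038$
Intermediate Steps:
$t{\left(b,s \right)} = 6 - 3 b$ ($t{\left(b,s \right)} = -15 + 3 \left(7 - b\right) = -15 - \left(-21 + 3 b\right) = 6 - 3 b$)
$\left(-121 - 118\right) t{\left(-12,6 \right)} = \left(-121 - 118\right) \left(6 - -36\right) = - 239 \left(6 + 36\right) = \left(-239\right) 42 = -10038$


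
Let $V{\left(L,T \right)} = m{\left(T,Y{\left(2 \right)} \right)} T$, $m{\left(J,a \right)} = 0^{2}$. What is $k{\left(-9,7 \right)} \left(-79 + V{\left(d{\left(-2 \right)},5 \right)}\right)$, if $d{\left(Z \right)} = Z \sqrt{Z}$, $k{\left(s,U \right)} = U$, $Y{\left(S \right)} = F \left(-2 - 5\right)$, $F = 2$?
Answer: $-553$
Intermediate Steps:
$Y{\left(S \right)} = -14$ ($Y{\left(S \right)} = 2 \left(-2 - 5\right) = 2 \left(-7\right) = -14$)
$d{\left(Z \right)} = Z^{\frac{3}{2}}$
$m{\left(J,a \right)} = 0$
$V{\left(L,T \right)} = 0$ ($V{\left(L,T \right)} = 0 T = 0$)
$k{\left(-9,7 \right)} \left(-79 + V{\left(d{\left(-2 \right)},5 \right)}\right) = 7 \left(-79 + 0\right) = 7 \left(-79\right) = -553$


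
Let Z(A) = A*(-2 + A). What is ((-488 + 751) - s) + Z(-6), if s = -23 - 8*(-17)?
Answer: 198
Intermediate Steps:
s = 113 (s = -23 + 136 = 113)
((-488 + 751) - s) + Z(-6) = ((-488 + 751) - 1*113) - 6*(-2 - 6) = (263 - 113) - 6*(-8) = 150 + 48 = 198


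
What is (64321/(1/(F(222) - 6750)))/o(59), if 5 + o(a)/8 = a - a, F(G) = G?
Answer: 52485936/5 ≈ 1.0497e+7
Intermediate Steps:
o(a) = -40 (o(a) = -40 + 8*(a - a) = -40 + 8*0 = -40 + 0 = -40)
(64321/(1/(F(222) - 6750)))/o(59) = (64321/(1/(222 - 6750)))/(-40) = (64321/(1/(-6528)))*(-1/40) = (64321/(-1/6528))*(-1/40) = (64321*(-6528))*(-1/40) = -419887488*(-1/40) = 52485936/5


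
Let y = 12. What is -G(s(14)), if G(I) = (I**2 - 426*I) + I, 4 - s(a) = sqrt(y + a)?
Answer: 1658 - 417*sqrt(26) ≈ -468.29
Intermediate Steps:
s(a) = 4 - sqrt(12 + a)
G(I) = I**2 - 425*I
-G(s(14)) = -(4 - sqrt(12 + 14))*(-425 + (4 - sqrt(12 + 14))) = -(4 - sqrt(26))*(-425 + (4 - sqrt(26))) = -(4 - sqrt(26))*(-421 - sqrt(26)) = -(-421 - sqrt(26))*(4 - sqrt(26))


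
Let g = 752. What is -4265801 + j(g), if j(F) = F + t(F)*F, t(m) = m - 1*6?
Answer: -3704057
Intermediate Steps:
t(m) = -6 + m (t(m) = m - 6 = -6 + m)
j(F) = F + F*(-6 + F) (j(F) = F + (-6 + F)*F = F + F*(-6 + F))
-4265801 + j(g) = -4265801 + 752*(-5 + 752) = -4265801 + 752*747 = -4265801 + 561744 = -3704057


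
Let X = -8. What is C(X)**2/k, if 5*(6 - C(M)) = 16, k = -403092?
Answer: -49/2519325 ≈ -1.9450e-5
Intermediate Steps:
C(M) = 14/5 (C(M) = 6 - 1/5*16 = 6 - 16/5 = 14/5)
C(X)**2/k = (14/5)**2/(-403092) = (196/25)*(-1/403092) = -49/2519325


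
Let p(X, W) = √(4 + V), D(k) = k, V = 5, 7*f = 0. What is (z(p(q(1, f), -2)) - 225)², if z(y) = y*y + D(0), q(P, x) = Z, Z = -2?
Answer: 46656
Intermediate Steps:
f = 0 (f = (⅐)*0 = 0)
q(P, x) = -2
p(X, W) = 3 (p(X, W) = √(4 + 5) = √9 = 3)
z(y) = y² (z(y) = y*y + 0 = y² + 0 = y²)
(z(p(q(1, f), -2)) - 225)² = (3² - 225)² = (9 - 225)² = (-216)² = 46656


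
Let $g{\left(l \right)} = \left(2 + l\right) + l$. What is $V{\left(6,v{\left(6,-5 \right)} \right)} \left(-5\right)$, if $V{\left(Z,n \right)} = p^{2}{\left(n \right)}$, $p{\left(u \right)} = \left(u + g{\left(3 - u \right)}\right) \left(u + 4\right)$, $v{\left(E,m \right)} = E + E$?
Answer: $-20480$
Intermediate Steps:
$g{\left(l \right)} = 2 + 2 l$
$v{\left(E,m \right)} = 2 E$
$p{\left(u \right)} = \left(4 + u\right) \left(8 - u\right)$ ($p{\left(u \right)} = \left(u + \left(2 + 2 \left(3 - u\right)\right)\right) \left(u + 4\right) = \left(u + \left(2 - \left(-6 + 2 u\right)\right)\right) \left(4 + u\right) = \left(u - \left(-8 + 2 u\right)\right) \left(4 + u\right) = \left(8 - u\right) \left(4 + u\right) = \left(4 + u\right) \left(8 - u\right)$)
$V{\left(Z,n \right)} = \left(32 - n^{2} + 4 n\right)^{2}$
$V{\left(6,v{\left(6,-5 \right)} \right)} \left(-5\right) = \left(32 - \left(2 \cdot 6\right)^{2} + 4 \cdot 2 \cdot 6\right)^{2} \left(-5\right) = \left(32 - 12^{2} + 4 \cdot 12\right)^{2} \left(-5\right) = \left(32 - 144 + 48\right)^{2} \left(-5\right) = \left(-64\right)^{2} \left(-5\right) = 4096 \left(-5\right) = -20480$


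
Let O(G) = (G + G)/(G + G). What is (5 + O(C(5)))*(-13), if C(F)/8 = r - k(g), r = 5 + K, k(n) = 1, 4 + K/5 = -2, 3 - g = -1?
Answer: -78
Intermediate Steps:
g = 4 (g = 3 - 1*(-1) = 3 + 1 = 4)
K = -30 (K = -20 + 5*(-2) = -20 - 10 = -30)
r = -25 (r = 5 - 30 = -25)
C(F) = -208 (C(F) = 8*(-25 - 1*1) = 8*(-25 - 1) = 8*(-26) = -208)
O(G) = 1 (O(G) = (2*G)/((2*G)) = (2*G)*(1/(2*G)) = 1)
(5 + O(C(5)))*(-13) = (5 + 1)*(-13) = 6*(-13) = -78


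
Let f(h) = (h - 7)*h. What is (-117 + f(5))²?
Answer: 16129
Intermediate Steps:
f(h) = h*(-7 + h) (f(h) = (-7 + h)*h = h*(-7 + h))
(-117 + f(5))² = (-117 + 5*(-7 + 5))² = (-117 + 5*(-2))² = (-117 - 10)² = (-127)² = 16129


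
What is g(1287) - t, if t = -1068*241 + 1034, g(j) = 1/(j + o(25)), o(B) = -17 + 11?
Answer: 328389475/1281 ≈ 2.5635e+5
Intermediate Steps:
o(B) = -6
g(j) = 1/(-6 + j) (g(j) = 1/(j - 6) = 1/(-6 + j))
t = -256354 (t = -257388 + 1034 = -256354)
g(1287) - t = 1/(-6 + 1287) - 1*(-256354) = 1/1281 + 256354 = 328389475/1281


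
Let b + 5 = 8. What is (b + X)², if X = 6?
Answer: 81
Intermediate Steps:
b = 3 (b = -5 + 8 = 3)
(b + X)² = (3 + 6)² = 9² = 81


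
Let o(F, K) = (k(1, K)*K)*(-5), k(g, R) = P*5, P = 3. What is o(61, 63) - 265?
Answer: -4990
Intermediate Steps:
k(g, R) = 15 (k(g, R) = 3*5 = 15)
o(F, K) = -75*K (o(F, K) = (15*K)*(-5) = -75*K)
o(61, 63) - 265 = -75*63 - 265 = -4725 - 265 = -4990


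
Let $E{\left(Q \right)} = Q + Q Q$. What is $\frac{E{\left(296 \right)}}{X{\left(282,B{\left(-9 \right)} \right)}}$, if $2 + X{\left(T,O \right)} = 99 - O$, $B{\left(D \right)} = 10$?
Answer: $\frac{29304}{29} \approx 1010.5$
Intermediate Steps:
$E{\left(Q \right)} = Q + Q^{2}$
$X{\left(T,O \right)} = 97 - O$ ($X{\left(T,O \right)} = -2 - \left(-99 + O\right) = 97 - O$)
$\frac{E{\left(296 \right)}}{X{\left(282,B{\left(-9 \right)} \right)}} = \frac{296 \left(1 + 296\right)}{97 - 10} = \frac{296 \cdot 297}{97 - 10} = \frac{87912}{87} = 87912 \cdot \frac{1}{87} = \frac{29304}{29}$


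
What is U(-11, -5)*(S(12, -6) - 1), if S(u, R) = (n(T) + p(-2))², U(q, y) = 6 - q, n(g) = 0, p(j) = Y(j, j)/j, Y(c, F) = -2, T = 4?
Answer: 0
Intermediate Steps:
p(j) = -2/j
S(u, R) = 1 (S(u, R) = (0 - 2/(-2))² = (0 - 2*(-½))² = (0 + 1)² = 1² = 1)
U(-11, -5)*(S(12, -6) - 1) = (6 - 1*(-11))*(1 - 1) = (6 + 11)*0 = 17*0 = 0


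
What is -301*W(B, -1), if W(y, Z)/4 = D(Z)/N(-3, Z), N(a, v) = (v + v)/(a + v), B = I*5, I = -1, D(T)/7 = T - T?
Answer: 0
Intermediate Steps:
D(T) = 0 (D(T) = 7*(T - T) = 7*0 = 0)
B = -5 (B = -1*5 = -5)
N(a, v) = 2*v/(a + v) (N(a, v) = (2*v)/(a + v) = 2*v/(a + v))
W(y, Z) = 0 (W(y, Z) = 4*(0/((2*Z/(-3 + Z)))) = 4*(0*((-3 + Z)/(2*Z))) = 4*0 = 0)
-301*W(B, -1) = -301*0 = 0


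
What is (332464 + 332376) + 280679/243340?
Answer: 161782446279/243340 ≈ 6.6484e+5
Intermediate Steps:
(332464 + 332376) + 280679/243340 = 664840 + 280679*(1/243340) = 664840 + 280679/243340 = 161782446279/243340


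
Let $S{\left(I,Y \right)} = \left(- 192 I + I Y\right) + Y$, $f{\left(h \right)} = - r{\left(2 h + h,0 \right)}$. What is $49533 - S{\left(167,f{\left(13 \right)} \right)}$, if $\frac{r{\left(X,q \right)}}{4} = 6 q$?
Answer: $81597$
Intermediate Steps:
$r{\left(X,q \right)} = 24 q$ ($r{\left(X,q \right)} = 4 \cdot 6 q = 24 q$)
$f{\left(h \right)} = 0$ ($f{\left(h \right)} = - 24 \cdot 0 = \left(-1\right) 0 = 0$)
$S{\left(I,Y \right)} = Y - 192 I + I Y$
$49533 - S{\left(167,f{\left(13 \right)} \right)} = 49533 - \left(0 - 32064 + 167 \cdot 0\right) = 49533 - \left(0 - 32064 + 0\right) = 49533 - -32064 = 49533 + 32064 = 81597$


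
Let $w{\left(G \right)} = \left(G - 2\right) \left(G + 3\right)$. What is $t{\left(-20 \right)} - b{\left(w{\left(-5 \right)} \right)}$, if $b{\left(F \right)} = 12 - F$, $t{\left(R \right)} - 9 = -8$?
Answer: $3$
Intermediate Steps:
$t{\left(R \right)} = 1$ ($t{\left(R \right)} = 9 - 8 = 1$)
$w{\left(G \right)} = \left(-2 + G\right) \left(3 + G\right)$
$t{\left(-20 \right)} - b{\left(w{\left(-5 \right)} \right)} = 1 - \left(12 - \left(-6 - 5 + \left(-5\right)^{2}\right)\right) = 1 - \left(12 - \left(-6 - 5 + 25\right)\right) = 1 - \left(12 - 14\right) = 1 - -2 = 1 + 2 = 3$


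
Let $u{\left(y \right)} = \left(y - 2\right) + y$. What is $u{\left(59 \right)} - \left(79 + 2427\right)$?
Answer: $-2390$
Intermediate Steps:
$u{\left(y \right)} = -2 + 2 y$ ($u{\left(y \right)} = \left(-2 + y\right) + y = -2 + 2 y$)
$u{\left(59 \right)} - \left(79 + 2427\right) = \left(-2 + 2 \cdot 59\right) - \left(79 + 2427\right) = \left(-2 + 118\right) - 2506 = 116 - 2506 = -2390$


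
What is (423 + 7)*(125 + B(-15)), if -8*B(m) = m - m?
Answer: 53750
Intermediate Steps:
B(m) = 0 (B(m) = -(m - m)/8 = -⅛*0 = 0)
(423 + 7)*(125 + B(-15)) = (423 + 7)*(125 + 0) = 430*125 = 53750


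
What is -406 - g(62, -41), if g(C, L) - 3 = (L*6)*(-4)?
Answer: -1393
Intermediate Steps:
g(C, L) = 3 - 24*L (g(C, L) = 3 + (L*6)*(-4) = 3 + (6*L)*(-4) = 3 - 24*L)
-406 - g(62, -41) = -406 - (3 - 24*(-41)) = -406 - (3 + 984) = -406 - 1*987 = -406 - 987 = -1393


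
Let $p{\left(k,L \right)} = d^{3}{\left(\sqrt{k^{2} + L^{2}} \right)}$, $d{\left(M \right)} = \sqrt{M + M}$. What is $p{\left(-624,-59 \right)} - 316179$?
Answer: $-316179 + 2 \sqrt{2} \cdot 392857^{\frac{3}{4}} \approx -2.718 \cdot 10^{5}$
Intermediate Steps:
$d{\left(M \right)} = \sqrt{2} \sqrt{M}$ ($d{\left(M \right)} = \sqrt{2 M} = \sqrt{2} \sqrt{M}$)
$p{\left(k,L \right)} = 2 \sqrt{2} \left(L^{2} + k^{2}\right)^{\frac{3}{4}}$ ($p{\left(k,L \right)} = \left(\sqrt{2} \sqrt{\sqrt{k^{2} + L^{2}}}\right)^{3} = \left(\sqrt{2} \sqrt{\sqrt{L^{2} + k^{2}}}\right)^{3} = \left(\sqrt{2} \sqrt[4]{L^{2} + k^{2}}\right)^{3} = 2 \sqrt{2} \left(L^{2} + k^{2}\right)^{\frac{3}{4}}$)
$p{\left(-624,-59 \right)} - 316179 = 2 \sqrt{2} \left(\left(-59\right)^{2} + \left(-624\right)^{2}\right)^{\frac{3}{4}} - 316179 = 2 \sqrt{2} \left(3481 + 389376\right)^{\frac{3}{4}} - 316179 = 2 \sqrt{2} \cdot 392857^{\frac{3}{4}} - 316179 = -316179 + 2 \sqrt{2} \cdot 392857^{\frac{3}{4}}$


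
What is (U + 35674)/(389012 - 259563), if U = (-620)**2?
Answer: 420074/129449 ≈ 3.2451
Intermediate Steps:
U = 384400
(U + 35674)/(389012 - 259563) = (384400 + 35674)/(389012 - 259563) = 420074/129449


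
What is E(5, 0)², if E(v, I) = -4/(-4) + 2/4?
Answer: 9/4 ≈ 2.2500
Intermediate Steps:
E(v, I) = 3/2 (E(v, I) = -4*(-¼) + 2*(¼) = 1 + ½ = 3/2)
E(5, 0)² = (3/2)² = 9/4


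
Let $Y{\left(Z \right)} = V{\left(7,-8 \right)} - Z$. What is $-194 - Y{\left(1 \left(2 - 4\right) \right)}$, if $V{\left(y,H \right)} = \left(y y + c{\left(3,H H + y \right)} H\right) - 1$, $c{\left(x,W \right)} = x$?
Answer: $-220$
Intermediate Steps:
$V{\left(y,H \right)} = -1 + y^{2} + 3 H$ ($V{\left(y,H \right)} = \left(y y + 3 H\right) - 1 = \left(y^{2} + 3 H\right) - 1 = -1 + y^{2} + 3 H$)
$Y{\left(Z \right)} = 24 - Z$ ($Y{\left(Z \right)} = \left(-1 + 7^{2} + 3 \left(-8\right)\right) - Z = \left(-1 + 49 - 24\right) - Z = 24 - Z$)
$-194 - Y{\left(1 \left(2 - 4\right) \right)} = -194 - \left(24 - 1 \left(2 - 4\right)\right) = -194 - \left(24 - 1 \left(-2\right)\right) = -194 - \left(24 - -2\right) = -194 - \left(24 + 2\right) = -194 - 26 = -220$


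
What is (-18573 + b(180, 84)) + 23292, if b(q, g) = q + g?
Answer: 4983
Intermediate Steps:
b(q, g) = g + q
(-18573 + b(180, 84)) + 23292 = (-18573 + (84 + 180)) + 23292 = (-18573 + 264) + 23292 = -18309 + 23292 = 4983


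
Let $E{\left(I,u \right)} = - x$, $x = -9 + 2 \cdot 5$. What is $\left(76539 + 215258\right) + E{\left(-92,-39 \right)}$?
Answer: $291796$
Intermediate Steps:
$x = 1$ ($x = -9 + 10 = 1$)
$E{\left(I,u \right)} = -1$ ($E{\left(I,u \right)} = \left(-1\right) 1 = -1$)
$\left(76539 + 215258\right) + E{\left(-92,-39 \right)} = \left(76539 + 215258\right) - 1 = 291797 - 1 = 291796$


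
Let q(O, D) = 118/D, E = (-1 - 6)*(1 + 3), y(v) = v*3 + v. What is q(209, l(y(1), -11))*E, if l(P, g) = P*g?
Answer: 826/11 ≈ 75.091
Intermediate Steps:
y(v) = 4*v (y(v) = 3*v + v = 4*v)
E = -28 (E = -7*4 = -28)
q(209, l(y(1), -11))*E = (118/(((4*1)*(-11))))*(-28) = (118/((4*(-11))))*(-28) = (118/(-44))*(-28) = (118*(-1/44))*(-28) = -59/22*(-28) = 826/11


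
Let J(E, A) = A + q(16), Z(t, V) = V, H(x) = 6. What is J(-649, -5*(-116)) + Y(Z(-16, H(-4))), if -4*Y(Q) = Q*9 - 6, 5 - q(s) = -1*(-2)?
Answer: 571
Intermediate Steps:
q(s) = 3 (q(s) = 5 - (-1)*(-2) = 5 - 1*2 = 5 - 2 = 3)
Y(Q) = 3/2 - 9*Q/4 (Y(Q) = -(Q*9 - 6)/4 = -(9*Q - 6)/4 = -(-6 + 9*Q)/4 = 3/2 - 9*Q/4)
J(E, A) = 3 + A (J(E, A) = A + 3 = 3 + A)
J(-649, -5*(-116)) + Y(Z(-16, H(-4))) = (3 - 5*(-116)) + (3/2 - 9/4*6) = (3 + 580) + (3/2 - 27/2) = 583 - 12 = 571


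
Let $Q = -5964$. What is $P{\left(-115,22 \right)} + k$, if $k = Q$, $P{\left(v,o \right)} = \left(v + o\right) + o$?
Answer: $-6035$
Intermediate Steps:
$P{\left(v,o \right)} = v + 2 o$ ($P{\left(v,o \right)} = \left(o + v\right) + o = v + 2 o$)
$k = -5964$
$P{\left(-115,22 \right)} + k = \left(-115 + 2 \cdot 22\right) - 5964 = \left(-115 + 44\right) - 5964 = -71 - 5964 = -6035$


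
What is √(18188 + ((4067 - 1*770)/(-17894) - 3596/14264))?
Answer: 2*√1157103203092354309/15952501 ≈ 134.86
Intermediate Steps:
√(18188 + ((4067 - 1*770)/(-17894) - 3596/14264)) = √(18188 + ((4067 - 770)*(-1/17894) - 3596*1/14264)) = √(18188 + (3297*(-1/17894) - 899/3566)) = √(18188 + (-3297/17894 - 899/3566)) = √(18188 - 6960952/15952501) = √(290137127236/15952501) = 2*√1157103203092354309/15952501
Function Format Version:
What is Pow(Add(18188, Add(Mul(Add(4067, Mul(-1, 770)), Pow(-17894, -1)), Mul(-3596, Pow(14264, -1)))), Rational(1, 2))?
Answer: Mul(Rational(2, 15952501), Pow(1157103203092354309, Rational(1, 2))) ≈ 134.86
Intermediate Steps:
Pow(Add(18188, Add(Mul(Add(4067, Mul(-1, 770)), Pow(-17894, -1)), Mul(-3596, Pow(14264, -1)))), Rational(1, 2)) = Pow(Add(18188, Add(Mul(Add(4067, -770), Rational(-1, 17894)), Mul(-3596, Rational(1, 14264)))), Rational(1, 2)) = Pow(Add(18188, Add(Mul(3297, Rational(-1, 17894)), Rational(-899, 3566))), Rational(1, 2)) = Pow(Add(18188, Add(Rational(-3297, 17894), Rational(-899, 3566))), Rational(1, 2)) = Pow(Add(18188, Rational(-6960952, 15952501)), Rational(1, 2)) = Pow(Rational(290137127236, 15952501), Rational(1, 2)) = Mul(Rational(2, 15952501), Pow(1157103203092354309, Rational(1, 2)))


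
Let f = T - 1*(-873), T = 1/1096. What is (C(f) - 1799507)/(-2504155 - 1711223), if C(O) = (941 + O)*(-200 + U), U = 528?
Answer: 82509257/288753393 ≈ 0.28574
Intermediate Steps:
T = 1/1096 ≈ 0.00091241
f = 956809/1096 (f = 1/1096 - 1*(-873) = 1/1096 + 873 = 956809/1096 ≈ 873.00)
C(O) = 308648 + 328*O (C(O) = (941 + O)*(-200 + 528) = (941 + O)*328 = 308648 + 328*O)
(C(f) - 1799507)/(-2504155 - 1711223) = ((308648 + 328*(956809/1096)) - 1799507)/(-2504155 - 1711223) = ((308648 + 39229169/137) - 1799507)/(-4215378) = (81513945/137 - 1799507)*(-1/4215378) = -165018514/137*(-1/4215378) = 82509257/288753393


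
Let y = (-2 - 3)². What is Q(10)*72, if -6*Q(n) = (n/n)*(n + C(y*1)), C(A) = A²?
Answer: -7620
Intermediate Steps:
y = 25 (y = (-5)² = 25)
Q(n) = -625/6 - n/6 (Q(n) = -n/n*(n + (25*1)²)/6 = -(n + 25²)/6 = -(n + 625)/6 = -(625 + n)/6 = -625/6 - n/6)
Q(10)*72 = (-625/6 - ⅙*10)*72 = (-625/6 - 5/3)*72 = -635/6*72 = -7620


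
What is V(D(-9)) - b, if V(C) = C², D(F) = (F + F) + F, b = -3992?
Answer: 4721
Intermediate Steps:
D(F) = 3*F (D(F) = 2*F + F = 3*F)
V(D(-9)) - b = (3*(-9))² - 1*(-3992) = (-27)² + 3992 = 729 + 3992 = 4721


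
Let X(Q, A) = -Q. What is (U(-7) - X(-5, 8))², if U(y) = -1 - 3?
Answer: 81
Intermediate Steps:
U(y) = -4
(U(-7) - X(-5, 8))² = (-4 - (-1)*(-5))² = (-4 - 1*5)² = (-4 - 5)² = (-9)² = 81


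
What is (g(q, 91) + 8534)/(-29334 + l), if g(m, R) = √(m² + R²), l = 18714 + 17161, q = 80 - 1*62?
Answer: 8534/6541 + √8605/6541 ≈ 1.3189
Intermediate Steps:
q = 18 (q = 80 - 62 = 18)
l = 35875
g(m, R) = √(R² + m²)
(g(q, 91) + 8534)/(-29334 + l) = (√(91² + 18²) + 8534)/(-29334 + 35875) = (√(8281 + 324) + 8534)/6541 = (√8605 + 8534)*(1/6541) = (8534 + √8605)*(1/6541) = 8534/6541 + √8605/6541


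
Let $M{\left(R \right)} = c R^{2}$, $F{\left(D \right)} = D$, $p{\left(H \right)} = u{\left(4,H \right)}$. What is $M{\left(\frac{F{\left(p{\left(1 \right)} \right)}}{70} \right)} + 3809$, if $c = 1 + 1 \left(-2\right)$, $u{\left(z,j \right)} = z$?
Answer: $\frac{4666021}{1225} \approx 3809.0$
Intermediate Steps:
$p{\left(H \right)} = 4$
$c = -1$ ($c = 1 - 2 = -1$)
$M{\left(R \right)} = - R^{2}$
$M{\left(\frac{F{\left(p{\left(1 \right)} \right)}}{70} \right)} + 3809 = - \left(\frac{4}{70}\right)^{2} + 3809 = - \left(4 \cdot \frac{1}{70}\right)^{2} + 3809 = - \left(\frac{2}{35}\right)^{2} + 3809 = \left(-1\right) \frac{4}{1225} + 3809 = - \frac{4}{1225} + 3809 = \frac{4666021}{1225}$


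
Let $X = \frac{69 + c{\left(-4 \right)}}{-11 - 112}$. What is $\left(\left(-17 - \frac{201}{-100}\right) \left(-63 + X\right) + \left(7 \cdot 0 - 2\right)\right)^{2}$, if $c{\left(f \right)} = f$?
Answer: $\frac{34155760669849}{37822500} \approx 9.0305 \cdot 10^{5}$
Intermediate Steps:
$X = - \frac{65}{123}$ ($X = \frac{69 - 4}{-11 - 112} = \frac{65}{-123} = 65 \left(- \frac{1}{123}\right) = - \frac{65}{123} \approx -0.52846$)
$\left(\left(-17 - \frac{201}{-100}\right) \left(-63 + X\right) + \left(7 \cdot 0 - 2\right)\right)^{2} = \left(\left(-17 - \frac{201}{-100}\right) \left(-63 - \frac{65}{123}\right) + \left(7 \cdot 0 - 2\right)\right)^{2} = \left(\left(-17 - - \frac{201}{100}\right) \left(- \frac{7814}{123}\right) + \left(0 - 2\right)\right)^{2} = \left(\left(-17 + \frac{201}{100}\right) \left(- \frac{7814}{123}\right) - 2\right)^{2} = \left(\left(- \frac{1499}{100}\right) \left(- \frac{7814}{123}\right) - 2\right)^{2} = \left(\frac{5856593}{6150} - 2\right)^{2} = \left(\frac{5844293}{6150}\right)^{2} = \frac{34155760669849}{37822500}$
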